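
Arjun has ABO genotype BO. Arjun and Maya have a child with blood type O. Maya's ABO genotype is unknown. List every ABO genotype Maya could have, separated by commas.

For each candidate genotype of Maya, check whether crossing it with BO can produce every observed child phenotype.
  AA → possible child types {A, AB} ✗
  AB → possible child types {A, B, AB} ✗
  AO → possible child types {O, A, B, AB} ✓
  BB → possible child types {B} ✗
  BO → possible child types {O, B} ✓
  OO → possible child types {O, B} ✓

AO, BO, OO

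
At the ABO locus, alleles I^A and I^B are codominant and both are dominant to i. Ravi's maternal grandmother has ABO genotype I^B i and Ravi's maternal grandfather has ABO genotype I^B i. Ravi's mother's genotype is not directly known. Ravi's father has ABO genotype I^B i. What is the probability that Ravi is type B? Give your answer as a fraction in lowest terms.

Ravi's mother's ABO genotype from I^B i × I^B i: 1/4 I^B I^B, 1/2 I^B i, 1/4 i i.
Crossing each possibility with the father I^B i and summing P(type B): 1/4·1 + 1/2·3/4 + 1/4·1/2 = 3/4.

3/4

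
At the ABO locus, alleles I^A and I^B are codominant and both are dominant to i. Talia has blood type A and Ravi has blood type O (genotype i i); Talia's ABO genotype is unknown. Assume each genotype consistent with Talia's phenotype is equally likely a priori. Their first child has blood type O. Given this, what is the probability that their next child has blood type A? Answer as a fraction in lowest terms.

Possible genotypes: Talia ∈ {I^A I^A, I^A i}; Ravi ∈ {i i}.
Weight each parental genotype pair by prior × P(type-O child):
  I^A i × i i: posterior weight 1; P(next child type A) = 1/2.
Weighted sum = 1/2.

1/2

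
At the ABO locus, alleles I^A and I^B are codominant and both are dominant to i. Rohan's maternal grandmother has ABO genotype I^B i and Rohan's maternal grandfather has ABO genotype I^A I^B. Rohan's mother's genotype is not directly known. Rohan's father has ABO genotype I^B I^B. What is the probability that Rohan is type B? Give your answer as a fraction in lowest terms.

Rohan's mother's ABO genotype from I^B i × I^A I^B: 1/4 I^A I^B, 1/4 I^A i, 1/4 I^B I^B, 1/4 I^B i.
Crossing each possibility with the father I^B I^B and summing P(type B): 1/4·1/2 + 1/4·1/2 + 1/4·1 + 1/4·1 = 3/4.

3/4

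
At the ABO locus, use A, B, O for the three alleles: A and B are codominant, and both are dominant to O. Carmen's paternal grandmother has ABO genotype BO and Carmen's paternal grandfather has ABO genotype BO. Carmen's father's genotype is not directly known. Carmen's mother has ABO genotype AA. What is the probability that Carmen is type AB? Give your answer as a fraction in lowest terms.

1/2

Carmen's father's ABO genotype from BO × BO: 1/4 BB, 1/2 BO, 1/4 OO.
Crossing each possibility with the mother AA and summing P(type AB): 1/4·1 + 1/2·1/2 + 1/4·0 = 1/2.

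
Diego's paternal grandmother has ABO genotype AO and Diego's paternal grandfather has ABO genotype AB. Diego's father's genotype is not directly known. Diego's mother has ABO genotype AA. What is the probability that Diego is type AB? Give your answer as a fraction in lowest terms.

1/4

Diego's father's ABO genotype from AO × AB: 1/4 AA, 1/4 AB, 1/4 AO, 1/4 BO.
Crossing each possibility with the mother AA and summing P(type AB): 1/4·0 + 1/4·1/2 + 1/4·0 + 1/4·1/2 = 1/4.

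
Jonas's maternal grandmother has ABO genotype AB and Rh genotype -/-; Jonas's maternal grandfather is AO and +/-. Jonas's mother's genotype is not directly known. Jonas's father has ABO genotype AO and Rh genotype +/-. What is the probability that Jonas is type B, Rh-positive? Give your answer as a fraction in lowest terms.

5/64

Jonas's mother's ABO genotype from AB × AO: 1/4 AA, 1/4 AB, 1/4 AO, 1/4 BO.
Crossing each possibility with the father AO and summing P(type B): 1/4·0 + 1/4·1/4 + 1/4·0 + 1/4·1/4 = 1/8.
Similarly for Rh via the mother's Rh distribution: P(Rh+) = 5/8.
Independent loci: 1/8 × 5/8 = 5/64.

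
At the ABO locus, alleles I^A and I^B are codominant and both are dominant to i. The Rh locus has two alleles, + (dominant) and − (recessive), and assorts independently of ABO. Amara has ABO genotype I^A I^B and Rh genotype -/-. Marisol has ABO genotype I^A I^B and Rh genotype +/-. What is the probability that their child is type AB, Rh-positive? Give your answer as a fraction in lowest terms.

ABO cross I^A I^B × I^A I^B → offspring phenotypes: 1/4 A, 1/4 B, 1/2 AB.
Rh cross -/- × +/- → 1/2 Rh+, 1/2 Rh-.
Independent loci: P(type AB, Rh-positive) = 1/2 × 1/2 = 1/4.

1/4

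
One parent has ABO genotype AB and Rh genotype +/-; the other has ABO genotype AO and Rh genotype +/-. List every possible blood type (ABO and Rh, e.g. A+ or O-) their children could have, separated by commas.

A+, A-, B+, B-, AB+, AB-

Gametes from AB × AO give offspring ABO genotypes AA, AB, AO, BO, i.e. phenotypes A, B, AB.
Rh cross +/- × +/- → phenotypes Rh+, Rh-.
Combining independently: A+, A-, B+, B-, AB+, AB-.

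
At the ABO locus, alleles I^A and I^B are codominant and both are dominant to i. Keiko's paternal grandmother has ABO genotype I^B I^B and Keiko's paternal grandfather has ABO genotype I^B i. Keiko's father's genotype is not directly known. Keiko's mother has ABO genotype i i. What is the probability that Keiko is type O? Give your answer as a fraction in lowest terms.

Keiko's father's ABO genotype from I^B I^B × I^B i: 1/2 I^B I^B, 1/2 I^B i.
Crossing each possibility with the mother i i and summing P(type O): 1/2·0 + 1/2·1/2 = 1/4.

1/4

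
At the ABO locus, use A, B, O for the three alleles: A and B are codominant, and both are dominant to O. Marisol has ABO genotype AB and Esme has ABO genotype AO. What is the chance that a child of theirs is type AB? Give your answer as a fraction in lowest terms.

1/4

ABO cross AB × AO → offspring phenotypes: 1/2 A, 1/4 B, 1/4 AB.
So P(type AB) = 1/4.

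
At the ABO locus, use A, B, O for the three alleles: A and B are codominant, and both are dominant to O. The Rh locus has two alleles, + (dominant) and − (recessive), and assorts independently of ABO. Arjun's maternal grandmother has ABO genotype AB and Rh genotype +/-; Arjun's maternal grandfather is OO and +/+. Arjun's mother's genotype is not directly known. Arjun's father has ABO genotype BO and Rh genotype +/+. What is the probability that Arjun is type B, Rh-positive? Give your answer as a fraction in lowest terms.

Arjun's mother's ABO genotype from AB × OO: 1/2 AO, 1/2 BO.
Crossing each possibility with the father BO and summing P(type B): 1/2·1/4 + 1/2·3/4 = 1/2.
Similarly for Rh via the mother's Rh distribution: P(Rh+) = 1.
Independent loci: 1/2 × 1 = 1/2.

1/2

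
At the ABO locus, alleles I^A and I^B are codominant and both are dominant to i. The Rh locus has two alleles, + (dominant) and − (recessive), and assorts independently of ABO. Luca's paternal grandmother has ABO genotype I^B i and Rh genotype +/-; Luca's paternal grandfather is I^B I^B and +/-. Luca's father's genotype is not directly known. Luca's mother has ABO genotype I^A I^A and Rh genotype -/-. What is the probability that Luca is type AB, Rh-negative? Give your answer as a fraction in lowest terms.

Luca's father's ABO genotype from I^B i × I^B I^B: 1/2 I^B I^B, 1/2 I^B i.
Crossing each possibility with the mother I^A I^A and summing P(type AB): 1/2·1 + 1/2·1/2 = 3/4.
Similarly for Rh via the father's Rh distribution: P(Rh-) = 1/2.
Independent loci: 3/4 × 1/2 = 3/8.

3/8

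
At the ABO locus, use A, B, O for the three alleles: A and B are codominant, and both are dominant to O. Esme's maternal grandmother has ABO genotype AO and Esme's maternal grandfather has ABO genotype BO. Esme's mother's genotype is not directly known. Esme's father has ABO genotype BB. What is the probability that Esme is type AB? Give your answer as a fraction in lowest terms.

1/4

Esme's mother's ABO genotype from AO × BO: 1/4 AB, 1/4 AO, 1/4 BO, 1/4 OO.
Crossing each possibility with the father BB and summing P(type AB): 1/4·1/2 + 1/4·1/2 + 1/4·0 + 1/4·0 = 1/4.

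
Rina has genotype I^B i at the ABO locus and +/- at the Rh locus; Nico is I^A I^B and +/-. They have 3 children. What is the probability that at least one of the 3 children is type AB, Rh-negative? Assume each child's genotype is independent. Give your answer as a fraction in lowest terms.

ABO cross I^B i × I^A I^B → 1/4 A, 1/2 B, 1/4 AB.
Rh cross +/- × +/- → 3/4 Rh+, 1/4 Rh-; so P(type AB, Rh-negative) = 1/4 × 1/4 = 1/16 per child.
P(none) = (15/16)^3 = 3375/4096; P(at least one) = 1 − 3375/4096 = 721/4096.

721/4096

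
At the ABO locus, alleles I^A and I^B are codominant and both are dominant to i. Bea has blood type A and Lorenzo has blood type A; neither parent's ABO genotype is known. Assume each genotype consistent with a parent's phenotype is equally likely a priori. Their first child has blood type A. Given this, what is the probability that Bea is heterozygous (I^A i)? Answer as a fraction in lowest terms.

7/15

Possible genotypes: Bea ∈ {I^A I^A, I^A i}; Lorenzo ∈ {I^A I^A, I^A i}.
Weight each parental genotype pair by prior × P(type-A child):
  I^A I^A × I^A I^A: posterior weight 4/15.
  I^A I^A × I^A i: posterior weight 4/15.
  I^A i × I^A I^A: posterior weight 4/15.
  I^A i × I^A i: posterior weight 1/5.
Sum the posterior weight over pairs where Bea is I^A i: 7/15.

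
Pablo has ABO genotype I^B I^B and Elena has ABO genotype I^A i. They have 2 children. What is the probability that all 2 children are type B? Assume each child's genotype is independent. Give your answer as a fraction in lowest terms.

ABO cross I^B I^B × I^A i → 1/2 B, 1/2 AB.
So P(type B) = 1/2 per child.
All 2 independent: (1/2)^2 = 1/4.

1/4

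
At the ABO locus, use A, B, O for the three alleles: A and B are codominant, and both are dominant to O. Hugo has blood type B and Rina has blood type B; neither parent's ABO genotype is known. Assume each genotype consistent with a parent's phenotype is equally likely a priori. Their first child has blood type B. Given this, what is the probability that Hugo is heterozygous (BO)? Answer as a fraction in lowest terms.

Possible genotypes: Hugo ∈ {BB, BO}; Rina ∈ {BB, BO}.
Weight each parental genotype pair by prior × P(type-B child):
  BB × BB: posterior weight 4/15.
  BB × BO: posterior weight 4/15.
  BO × BB: posterior weight 4/15.
  BO × BO: posterior weight 1/5.
Sum the posterior weight over pairs where Hugo is BO: 7/15.

7/15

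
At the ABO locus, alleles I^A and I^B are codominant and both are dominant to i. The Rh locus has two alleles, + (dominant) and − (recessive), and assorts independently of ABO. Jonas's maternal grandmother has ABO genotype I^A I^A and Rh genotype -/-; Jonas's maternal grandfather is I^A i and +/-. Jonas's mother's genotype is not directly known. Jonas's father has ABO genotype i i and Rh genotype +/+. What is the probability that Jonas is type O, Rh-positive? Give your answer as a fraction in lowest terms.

Jonas's mother's ABO genotype from I^A I^A × I^A i: 1/2 I^A I^A, 1/2 I^A i.
Crossing each possibility with the father i i and summing P(type O): 1/2·0 + 1/2·1/2 = 1/4.
Similarly for Rh via the mother's Rh distribution: P(Rh+) = 1.
Independent loci: 1/4 × 1 = 1/4.

1/4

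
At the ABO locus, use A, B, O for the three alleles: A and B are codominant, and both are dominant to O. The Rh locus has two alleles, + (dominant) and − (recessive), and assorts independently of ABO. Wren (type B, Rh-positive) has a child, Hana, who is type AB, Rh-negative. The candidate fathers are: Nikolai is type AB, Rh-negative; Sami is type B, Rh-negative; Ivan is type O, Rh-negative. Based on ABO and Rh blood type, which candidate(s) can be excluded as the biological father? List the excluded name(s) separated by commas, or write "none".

Sami, Ivan

A candidate is excluded only if no genotype consistent with his phenotype could produce a type AB, Rh-negative child with a type B, Rh-positive mother.
Sami (type B, Rh-): no genotype consistent with that phenotype can produce a type-AB Rh- child with a type-B mother.
Ivan (type O, Rh-): no genotype consistent with that phenotype can produce a type-AB Rh- child with a type-B mother.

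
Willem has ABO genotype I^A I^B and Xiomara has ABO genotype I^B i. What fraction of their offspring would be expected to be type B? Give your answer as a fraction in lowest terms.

ABO cross I^A I^B × I^B i → offspring phenotypes: 1/4 A, 1/2 B, 1/4 AB.
So P(type B) = 1/2.

1/2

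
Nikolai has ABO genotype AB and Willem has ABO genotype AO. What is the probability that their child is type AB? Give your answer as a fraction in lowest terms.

ABO cross AB × AO → offspring phenotypes: 1/2 A, 1/4 B, 1/4 AB.
So P(type AB) = 1/4.

1/4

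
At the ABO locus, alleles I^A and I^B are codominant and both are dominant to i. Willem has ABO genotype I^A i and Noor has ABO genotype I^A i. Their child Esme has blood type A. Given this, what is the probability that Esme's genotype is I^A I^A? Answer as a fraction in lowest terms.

Cross I^A i × I^A i → 1/4 I^A I^A, 1/2 I^A i, 1/4 i i.
Type-A genotypes among offspring: I^A I^A (1/4), I^A i (1/2); total 3/4.
P(I^A I^A | type A) = (1/4) / (3/4) = 1/3.

1/3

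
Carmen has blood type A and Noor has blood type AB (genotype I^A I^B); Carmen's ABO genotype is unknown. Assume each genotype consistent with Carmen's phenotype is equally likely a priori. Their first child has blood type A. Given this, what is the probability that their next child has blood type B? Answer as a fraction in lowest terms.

1/8

Possible genotypes: Carmen ∈ {I^A I^A, I^A i}; Noor ∈ {I^A I^B}.
Weight each parental genotype pair by prior × P(type-A child):
  I^A I^A × I^A I^B: posterior weight 1/2; P(next child type B) = 0.
  I^A i × I^A I^B: posterior weight 1/2; P(next child type B) = 1/4.
Weighted sum = 1/8.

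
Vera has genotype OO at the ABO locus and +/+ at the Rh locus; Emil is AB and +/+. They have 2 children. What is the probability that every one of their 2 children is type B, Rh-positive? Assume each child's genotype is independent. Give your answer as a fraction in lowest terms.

1/4

ABO cross OO × AB → 1/2 A, 1/2 B.
Rh cross +/+ × +/+ → 1 Rh+; so P(type B, Rh-positive) = 1/2 × 1 = 1/2 per child.
All 2 independent: (1/2)^2 = 1/4.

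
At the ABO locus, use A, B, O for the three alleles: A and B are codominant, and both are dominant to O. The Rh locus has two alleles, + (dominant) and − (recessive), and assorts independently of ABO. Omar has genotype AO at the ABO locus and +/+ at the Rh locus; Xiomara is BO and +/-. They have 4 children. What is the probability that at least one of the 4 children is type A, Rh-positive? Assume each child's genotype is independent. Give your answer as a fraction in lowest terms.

ABO cross AO × BO → 1/4 O, 1/4 A, 1/4 B, 1/4 AB.
Rh cross +/+ × +/- → 1 Rh+; so P(type A, Rh-positive) = 1/4 × 1 = 1/4 per child.
P(none) = (3/4)^4 = 81/256; P(at least one) = 1 − 81/256 = 175/256.

175/256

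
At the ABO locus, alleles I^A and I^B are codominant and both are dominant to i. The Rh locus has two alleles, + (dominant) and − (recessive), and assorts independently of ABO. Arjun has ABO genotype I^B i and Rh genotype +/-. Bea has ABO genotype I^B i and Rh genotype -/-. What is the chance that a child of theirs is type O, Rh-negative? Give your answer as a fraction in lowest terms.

ABO cross I^B i × I^B i → offspring phenotypes: 1/4 O, 3/4 B.
Rh cross +/- × -/- → 1/2 Rh+, 1/2 Rh-.
Independent loci: P(type O, Rh-negative) = 1/4 × 1/2 = 1/8.

1/8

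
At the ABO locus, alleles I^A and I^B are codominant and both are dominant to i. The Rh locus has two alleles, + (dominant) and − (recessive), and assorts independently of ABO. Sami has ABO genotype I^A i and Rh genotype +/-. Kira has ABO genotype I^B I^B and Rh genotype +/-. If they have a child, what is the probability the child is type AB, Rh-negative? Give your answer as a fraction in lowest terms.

ABO cross I^A i × I^B I^B → offspring phenotypes: 1/2 B, 1/2 AB.
Rh cross +/- × +/- → 3/4 Rh+, 1/4 Rh-.
Independent loci: P(type AB, Rh-negative) = 1/2 × 1/4 = 1/8.

1/8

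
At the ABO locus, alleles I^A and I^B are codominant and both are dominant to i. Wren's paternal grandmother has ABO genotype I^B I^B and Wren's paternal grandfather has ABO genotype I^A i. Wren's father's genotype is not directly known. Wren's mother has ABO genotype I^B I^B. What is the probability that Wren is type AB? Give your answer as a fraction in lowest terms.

Wren's father's ABO genotype from I^B I^B × I^A i: 1/2 I^A I^B, 1/2 I^B i.
Crossing each possibility with the mother I^B I^B and summing P(type AB): 1/2·1/2 + 1/2·0 = 1/4.

1/4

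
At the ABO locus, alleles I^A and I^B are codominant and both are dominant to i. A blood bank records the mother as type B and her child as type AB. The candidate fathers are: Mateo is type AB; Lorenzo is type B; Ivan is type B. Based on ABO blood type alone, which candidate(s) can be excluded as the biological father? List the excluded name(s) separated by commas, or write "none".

A candidate is excluded only if no genotype consistent with his phenotype could produce a type AB child with a type B mother.
Lorenzo (type B): no genotype consistent with that phenotype can produce a type-AB child with a type-B mother.
Ivan (type B): no genotype consistent with that phenotype can produce a type-AB child with a type-B mother.

Lorenzo, Ivan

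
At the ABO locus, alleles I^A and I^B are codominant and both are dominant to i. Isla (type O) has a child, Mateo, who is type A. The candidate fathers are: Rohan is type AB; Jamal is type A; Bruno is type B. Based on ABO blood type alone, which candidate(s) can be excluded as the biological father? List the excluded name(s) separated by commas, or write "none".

Bruno

A candidate is excluded only if no genotype consistent with his phenotype could produce a type A child with a type O mother.
Bruno (type B): no genotype consistent with that phenotype can produce a type-A child with a type-O mother.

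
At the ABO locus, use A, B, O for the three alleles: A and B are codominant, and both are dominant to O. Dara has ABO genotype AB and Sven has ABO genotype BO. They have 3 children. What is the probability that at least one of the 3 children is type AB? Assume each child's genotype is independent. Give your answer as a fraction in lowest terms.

37/64

ABO cross AB × BO → 1/4 A, 1/2 B, 1/4 AB.
So P(type AB) = 1/4 per child.
P(none) = (3/4)^3 = 27/64; P(at least one) = 1 − 27/64 = 37/64.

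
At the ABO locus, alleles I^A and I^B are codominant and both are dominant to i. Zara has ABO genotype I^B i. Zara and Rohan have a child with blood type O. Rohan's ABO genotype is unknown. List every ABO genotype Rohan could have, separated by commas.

For each candidate genotype of Rohan, check whether crossing it with I^B i can produce every observed child phenotype.
  I^A I^A → possible child types {A, AB} ✗
  I^A I^B → possible child types {A, B, AB} ✗
  I^A i → possible child types {O, A, B, AB} ✓
  I^B I^B → possible child types {B} ✗
  I^B i → possible child types {O, B} ✓
  i i → possible child types {O, B} ✓

I^A i, I^B i, i i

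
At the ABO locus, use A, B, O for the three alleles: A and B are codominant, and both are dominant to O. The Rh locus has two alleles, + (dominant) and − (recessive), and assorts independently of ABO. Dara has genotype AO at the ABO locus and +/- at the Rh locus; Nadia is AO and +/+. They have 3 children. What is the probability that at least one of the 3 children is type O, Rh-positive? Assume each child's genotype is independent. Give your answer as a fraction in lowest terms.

ABO cross AO × AO → 1/4 O, 3/4 A.
Rh cross +/- × +/+ → 1 Rh+; so P(type O, Rh-positive) = 1/4 × 1 = 1/4 per child.
P(none) = (3/4)^3 = 27/64; P(at least one) = 1 − 27/64 = 37/64.

37/64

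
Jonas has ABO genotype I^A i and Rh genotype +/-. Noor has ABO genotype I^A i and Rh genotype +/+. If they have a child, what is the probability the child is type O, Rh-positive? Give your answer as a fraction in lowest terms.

1/4

ABO cross I^A i × I^A i → offspring phenotypes: 1/4 O, 3/4 A.
Rh cross +/- × +/+ → 1 Rh+.
Independent loci: P(type O, Rh-positive) = 1/4 × 1 = 1/4.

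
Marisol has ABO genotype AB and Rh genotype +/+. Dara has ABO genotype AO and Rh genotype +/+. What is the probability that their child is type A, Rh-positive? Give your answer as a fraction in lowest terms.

1/2

ABO cross AB × AO → offspring phenotypes: 1/2 A, 1/4 B, 1/4 AB.
Rh cross +/+ × +/+ → 1 Rh+.
Independent loci: P(type A, Rh-positive) = 1/2 × 1 = 1/2.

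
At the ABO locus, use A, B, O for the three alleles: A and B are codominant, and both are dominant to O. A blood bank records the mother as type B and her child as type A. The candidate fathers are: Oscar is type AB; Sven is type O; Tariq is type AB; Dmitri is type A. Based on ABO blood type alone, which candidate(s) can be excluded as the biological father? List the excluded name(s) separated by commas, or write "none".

Sven

A candidate is excluded only if no genotype consistent with his phenotype could produce a type A child with a type B mother.
Sven (type O): no genotype consistent with that phenotype can produce a type-A child with a type-B mother.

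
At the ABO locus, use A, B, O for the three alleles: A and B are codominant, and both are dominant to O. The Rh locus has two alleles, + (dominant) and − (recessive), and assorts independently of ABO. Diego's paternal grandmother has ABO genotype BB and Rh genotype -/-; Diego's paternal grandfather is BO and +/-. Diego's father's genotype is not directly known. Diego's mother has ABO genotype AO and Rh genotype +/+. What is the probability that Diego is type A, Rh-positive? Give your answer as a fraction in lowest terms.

1/8

Diego's father's ABO genotype from BB × BO: 1/2 BB, 1/2 BO.
Crossing each possibility with the mother AO and summing P(type A): 1/2·0 + 1/2·1/4 = 1/8.
Similarly for Rh via the father's Rh distribution: P(Rh+) = 1.
Independent loci: 1/8 × 1 = 1/8.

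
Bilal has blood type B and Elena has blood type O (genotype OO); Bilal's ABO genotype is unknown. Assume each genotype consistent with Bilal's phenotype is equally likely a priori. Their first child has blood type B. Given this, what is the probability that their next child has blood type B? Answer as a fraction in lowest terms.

Possible genotypes: Bilal ∈ {BB, BO}; Elena ∈ {OO}.
Weight each parental genotype pair by prior × P(type-B child):
  BB × OO: posterior weight 2/3; P(next child type B) = 1.
  BO × OO: posterior weight 1/3; P(next child type B) = 1/2.
Weighted sum = 5/6.

5/6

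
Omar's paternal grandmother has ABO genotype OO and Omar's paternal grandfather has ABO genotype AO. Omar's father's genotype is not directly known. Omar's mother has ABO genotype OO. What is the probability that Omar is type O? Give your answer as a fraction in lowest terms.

3/4

Omar's father's ABO genotype from OO × AO: 1/2 AO, 1/2 OO.
Crossing each possibility with the mother OO and summing P(type O): 1/2·1/2 + 1/2·1 = 3/4.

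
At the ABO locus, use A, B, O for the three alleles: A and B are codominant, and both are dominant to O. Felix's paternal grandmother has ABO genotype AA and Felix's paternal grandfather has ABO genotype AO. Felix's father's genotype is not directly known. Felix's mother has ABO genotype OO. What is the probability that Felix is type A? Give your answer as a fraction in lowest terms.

Felix's father's ABO genotype from AA × AO: 1/2 AA, 1/2 AO.
Crossing each possibility with the mother OO and summing P(type A): 1/2·1 + 1/2·1/2 = 3/4.

3/4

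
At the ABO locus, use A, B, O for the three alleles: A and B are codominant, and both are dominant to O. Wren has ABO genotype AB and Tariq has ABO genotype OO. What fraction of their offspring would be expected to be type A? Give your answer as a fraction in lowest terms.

1/2

ABO cross AB × OO → offspring phenotypes: 1/2 A, 1/2 B.
So P(type A) = 1/2.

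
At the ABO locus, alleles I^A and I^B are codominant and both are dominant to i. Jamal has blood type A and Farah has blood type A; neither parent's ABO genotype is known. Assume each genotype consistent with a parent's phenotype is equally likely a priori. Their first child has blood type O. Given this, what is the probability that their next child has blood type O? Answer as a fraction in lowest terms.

1/4

Possible genotypes: Jamal ∈ {I^A I^A, I^A i}; Farah ∈ {I^A I^A, I^A i}.
Weight each parental genotype pair by prior × P(type-O child):
  I^A i × I^A i: posterior weight 1; P(next child type O) = 1/4.
Weighted sum = 1/4.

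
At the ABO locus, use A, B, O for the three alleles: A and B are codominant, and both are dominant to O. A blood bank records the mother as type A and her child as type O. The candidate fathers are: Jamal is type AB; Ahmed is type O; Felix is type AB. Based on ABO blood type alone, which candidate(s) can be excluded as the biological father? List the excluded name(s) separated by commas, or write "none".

Jamal, Felix

A candidate is excluded only if no genotype consistent with his phenotype could produce a type O child with a type A mother.
Jamal (type AB): no genotype consistent with that phenotype can produce a type-O child with a type-A mother.
Felix (type AB): no genotype consistent with that phenotype can produce a type-O child with a type-A mother.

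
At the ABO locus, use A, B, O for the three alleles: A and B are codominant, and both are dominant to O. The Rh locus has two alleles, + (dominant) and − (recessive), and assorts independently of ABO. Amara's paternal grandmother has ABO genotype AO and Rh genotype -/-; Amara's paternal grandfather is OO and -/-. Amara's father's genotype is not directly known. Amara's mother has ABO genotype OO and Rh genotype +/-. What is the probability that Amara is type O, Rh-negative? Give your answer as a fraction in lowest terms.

Amara's father's ABO genotype from AO × OO: 1/2 AO, 1/2 OO.
Crossing each possibility with the mother OO and summing P(type O): 1/2·1/2 + 1/2·1 = 3/4.
Similarly for Rh via the father's Rh distribution: P(Rh-) = 1/2.
Independent loci: 3/4 × 1/2 = 3/8.

3/8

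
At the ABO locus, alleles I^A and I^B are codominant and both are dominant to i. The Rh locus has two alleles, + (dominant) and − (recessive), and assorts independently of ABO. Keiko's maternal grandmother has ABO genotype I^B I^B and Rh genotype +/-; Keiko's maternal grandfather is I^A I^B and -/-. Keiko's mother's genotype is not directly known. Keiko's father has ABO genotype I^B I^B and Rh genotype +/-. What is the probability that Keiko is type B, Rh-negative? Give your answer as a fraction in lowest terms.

Keiko's mother's ABO genotype from I^B I^B × I^A I^B: 1/2 I^A I^B, 1/2 I^B I^B.
Crossing each possibility with the father I^B I^B and summing P(type B): 1/2·1/2 + 1/2·1 = 3/4.
Similarly for Rh via the mother's Rh distribution: P(Rh-) = 3/8.
Independent loci: 3/4 × 3/8 = 9/32.

9/32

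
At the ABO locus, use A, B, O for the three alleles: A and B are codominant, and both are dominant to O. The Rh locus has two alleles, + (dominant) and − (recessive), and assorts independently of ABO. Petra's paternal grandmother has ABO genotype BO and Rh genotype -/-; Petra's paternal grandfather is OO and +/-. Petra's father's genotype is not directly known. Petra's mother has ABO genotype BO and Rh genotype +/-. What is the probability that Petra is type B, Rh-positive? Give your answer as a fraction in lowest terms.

25/64

Petra's father's ABO genotype from BO × OO: 1/2 BO, 1/2 OO.
Crossing each possibility with the mother BO and summing P(type B): 1/2·3/4 + 1/2·1/2 = 5/8.
Similarly for Rh via the father's Rh distribution: P(Rh+) = 5/8.
Independent loci: 5/8 × 5/8 = 25/64.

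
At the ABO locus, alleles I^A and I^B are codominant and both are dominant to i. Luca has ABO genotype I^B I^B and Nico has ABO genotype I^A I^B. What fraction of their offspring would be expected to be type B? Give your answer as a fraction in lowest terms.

1/2

ABO cross I^B I^B × I^A I^B → offspring phenotypes: 1/2 B, 1/2 AB.
So P(type B) = 1/2.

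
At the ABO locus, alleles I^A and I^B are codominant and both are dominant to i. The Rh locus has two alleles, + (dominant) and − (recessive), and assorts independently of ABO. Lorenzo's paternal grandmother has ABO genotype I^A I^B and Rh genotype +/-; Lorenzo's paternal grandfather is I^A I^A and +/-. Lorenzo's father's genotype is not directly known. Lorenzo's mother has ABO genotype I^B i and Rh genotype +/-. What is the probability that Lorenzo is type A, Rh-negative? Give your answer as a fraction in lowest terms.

3/32

Lorenzo's father's ABO genotype from I^A I^B × I^A I^A: 1/2 I^A I^A, 1/2 I^A I^B.
Crossing each possibility with the mother I^B i and summing P(type A): 1/2·1/2 + 1/2·1/4 = 3/8.
Similarly for Rh via the father's Rh distribution: P(Rh-) = 1/4.
Independent loci: 3/8 × 1/4 = 3/32.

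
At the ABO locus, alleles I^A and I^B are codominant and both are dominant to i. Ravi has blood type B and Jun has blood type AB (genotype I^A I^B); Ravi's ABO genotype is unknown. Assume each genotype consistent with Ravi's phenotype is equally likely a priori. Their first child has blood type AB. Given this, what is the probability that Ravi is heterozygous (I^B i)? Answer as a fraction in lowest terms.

1/3

Possible genotypes: Ravi ∈ {I^B I^B, I^B i}; Jun ∈ {I^A I^B}.
Weight each parental genotype pair by prior × P(type-AB child):
  I^B I^B × I^A I^B: posterior weight 2/3.
  I^B i × I^A I^B: posterior weight 1/3.
Sum the posterior weight over pairs where Ravi is I^B i: 1/3.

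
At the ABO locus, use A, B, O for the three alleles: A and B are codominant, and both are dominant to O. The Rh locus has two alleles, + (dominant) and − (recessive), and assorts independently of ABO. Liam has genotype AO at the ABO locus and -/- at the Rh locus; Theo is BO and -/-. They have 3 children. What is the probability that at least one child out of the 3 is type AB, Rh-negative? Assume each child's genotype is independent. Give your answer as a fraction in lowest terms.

ABO cross AO × BO → 1/4 O, 1/4 A, 1/4 B, 1/4 AB.
Rh cross -/- × -/- → 1 Rh-; so P(type AB, Rh-negative) = 1/4 × 1 = 1/4 per child.
P(none) = (3/4)^3 = 27/64; P(at least one) = 1 − 27/64 = 37/64.

37/64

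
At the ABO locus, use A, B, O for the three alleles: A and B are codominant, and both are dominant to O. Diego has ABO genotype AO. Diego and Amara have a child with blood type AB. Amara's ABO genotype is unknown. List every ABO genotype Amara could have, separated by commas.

AB, BB, BO

For each candidate genotype of Amara, check whether crossing it with AO can produce every observed child phenotype.
  AA → possible child types {A} ✗
  AB → possible child types {A, B, AB} ✓
  AO → possible child types {O, A} ✗
  BB → possible child types {B, AB} ✓
  BO → possible child types {O, A, B, AB} ✓
  OO → possible child types {O, A} ✗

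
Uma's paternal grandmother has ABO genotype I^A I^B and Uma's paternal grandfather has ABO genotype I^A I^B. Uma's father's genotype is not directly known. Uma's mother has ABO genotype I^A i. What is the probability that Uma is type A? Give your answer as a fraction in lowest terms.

Uma's father's ABO genotype from I^A I^B × I^A I^B: 1/4 I^A I^A, 1/2 I^A I^B, 1/4 I^B I^B.
Crossing each possibility with the mother I^A i and summing P(type A): 1/4·1 + 1/2·1/2 + 1/4·0 = 1/2.

1/2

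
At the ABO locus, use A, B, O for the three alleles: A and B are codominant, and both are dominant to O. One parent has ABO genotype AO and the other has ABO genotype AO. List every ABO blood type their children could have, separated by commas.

Gametes from AO × AO give offspring ABO genotypes AA, AO, OO, i.e. phenotypes O, A.

O, A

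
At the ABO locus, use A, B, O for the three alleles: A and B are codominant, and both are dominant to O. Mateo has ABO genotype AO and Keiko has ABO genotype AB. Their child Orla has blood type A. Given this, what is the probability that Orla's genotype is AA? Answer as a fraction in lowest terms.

1/2

Cross AO × AB → 1/4 AA, 1/4 AB, 1/4 AO, 1/4 BO.
Type-A genotypes among offspring: AA (1/4), AO (1/4); total 1/2.
P(AA | type A) = (1/4) / (1/2) = 1/2.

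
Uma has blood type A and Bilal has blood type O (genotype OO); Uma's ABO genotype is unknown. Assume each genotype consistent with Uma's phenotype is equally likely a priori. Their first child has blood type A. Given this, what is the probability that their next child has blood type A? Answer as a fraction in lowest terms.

Possible genotypes: Uma ∈ {AA, AO}; Bilal ∈ {OO}.
Weight each parental genotype pair by prior × P(type-A child):
  AA × OO: posterior weight 2/3; P(next child type A) = 1.
  AO × OO: posterior weight 1/3; P(next child type A) = 1/2.
Weighted sum = 5/6.

5/6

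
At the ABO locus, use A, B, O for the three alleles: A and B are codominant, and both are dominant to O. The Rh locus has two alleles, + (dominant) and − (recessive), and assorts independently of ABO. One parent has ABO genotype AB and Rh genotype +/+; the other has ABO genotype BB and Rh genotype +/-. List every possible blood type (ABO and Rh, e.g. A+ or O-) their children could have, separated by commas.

B+, AB+

Gametes from AB × BB give offspring ABO genotypes AB, BB, i.e. phenotypes B, AB.
Rh cross +/+ × +/- → phenotypes Rh+.
Combining independently: B+, AB+.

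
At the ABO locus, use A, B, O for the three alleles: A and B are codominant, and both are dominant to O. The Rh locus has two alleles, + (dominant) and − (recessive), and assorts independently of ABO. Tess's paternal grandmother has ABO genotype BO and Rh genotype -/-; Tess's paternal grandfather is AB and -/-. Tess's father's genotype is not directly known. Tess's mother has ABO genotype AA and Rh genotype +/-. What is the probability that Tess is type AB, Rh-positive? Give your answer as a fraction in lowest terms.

1/4

Tess's father's ABO genotype from BO × AB: 1/4 AB, 1/4 AO, 1/4 BB, 1/4 BO.
Crossing each possibility with the mother AA and summing P(type AB): 1/4·1/2 + 1/4·0 + 1/4·1 + 1/4·1/2 = 1/2.
Similarly for Rh via the father's Rh distribution: P(Rh+) = 1/2.
Independent loci: 1/2 × 1/2 = 1/4.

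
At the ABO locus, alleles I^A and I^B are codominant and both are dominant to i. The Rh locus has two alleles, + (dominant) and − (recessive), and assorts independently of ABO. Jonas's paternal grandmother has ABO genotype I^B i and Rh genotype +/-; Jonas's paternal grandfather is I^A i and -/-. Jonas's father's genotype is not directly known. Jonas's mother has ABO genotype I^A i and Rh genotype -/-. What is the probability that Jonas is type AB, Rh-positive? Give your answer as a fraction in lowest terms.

1/32

Jonas's father's ABO genotype from I^B i × I^A i: 1/4 I^A I^B, 1/4 I^A i, 1/4 I^B i, 1/4 i i.
Crossing each possibility with the mother I^A i and summing P(type AB): 1/4·1/4 + 1/4·0 + 1/4·1/4 + 1/4·0 = 1/8.
Similarly for Rh via the father's Rh distribution: P(Rh+) = 1/4.
Independent loci: 1/8 × 1/4 = 1/32.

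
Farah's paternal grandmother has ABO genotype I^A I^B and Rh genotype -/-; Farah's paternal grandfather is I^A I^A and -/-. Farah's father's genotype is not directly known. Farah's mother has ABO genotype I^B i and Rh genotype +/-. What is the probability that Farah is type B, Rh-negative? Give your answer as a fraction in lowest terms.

Farah's father's ABO genotype from I^A I^B × I^A I^A: 1/2 I^A I^A, 1/2 I^A I^B.
Crossing each possibility with the mother I^B i and summing P(type B): 1/2·0 + 1/2·1/2 = 1/4.
Similarly for Rh via the father's Rh distribution: P(Rh-) = 1/2.
Independent loci: 1/4 × 1/2 = 1/8.

1/8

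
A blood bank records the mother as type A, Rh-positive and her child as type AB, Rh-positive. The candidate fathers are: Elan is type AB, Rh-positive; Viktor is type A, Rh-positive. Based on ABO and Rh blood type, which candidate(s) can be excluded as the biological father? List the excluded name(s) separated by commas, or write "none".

Viktor

A candidate is excluded only if no genotype consistent with his phenotype could produce a type AB, Rh-positive child with a type A, Rh-positive mother.
Viktor (type A, Rh+): no genotype consistent with that phenotype can produce a type-AB Rh+ child with a type-A mother.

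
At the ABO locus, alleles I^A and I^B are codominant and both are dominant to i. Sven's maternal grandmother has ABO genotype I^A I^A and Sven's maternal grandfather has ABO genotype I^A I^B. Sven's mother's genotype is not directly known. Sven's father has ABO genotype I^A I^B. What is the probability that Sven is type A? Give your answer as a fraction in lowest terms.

Sven's mother's ABO genotype from I^A I^A × I^A I^B: 1/2 I^A I^A, 1/2 I^A I^B.
Crossing each possibility with the father I^A I^B and summing P(type A): 1/2·1/2 + 1/2·1/4 = 3/8.

3/8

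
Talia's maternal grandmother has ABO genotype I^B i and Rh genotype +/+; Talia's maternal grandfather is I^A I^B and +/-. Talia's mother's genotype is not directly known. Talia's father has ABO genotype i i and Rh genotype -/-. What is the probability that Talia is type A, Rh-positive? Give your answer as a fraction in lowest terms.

Talia's mother's ABO genotype from I^B i × I^A I^B: 1/4 I^A I^B, 1/4 I^A i, 1/4 I^B I^B, 1/4 I^B i.
Crossing each possibility with the father i i and summing P(type A): 1/4·1/2 + 1/4·1/2 + 1/4·0 + 1/4·0 = 1/4.
Similarly for Rh via the mother's Rh distribution: P(Rh+) = 3/4.
Independent loci: 1/4 × 3/4 = 3/16.

3/16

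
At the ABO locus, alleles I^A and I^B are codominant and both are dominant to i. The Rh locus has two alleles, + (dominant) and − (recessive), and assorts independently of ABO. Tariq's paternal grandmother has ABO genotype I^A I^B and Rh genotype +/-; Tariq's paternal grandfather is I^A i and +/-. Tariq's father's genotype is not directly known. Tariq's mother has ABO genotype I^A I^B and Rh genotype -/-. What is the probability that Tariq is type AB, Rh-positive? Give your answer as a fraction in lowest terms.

3/16

Tariq's father's ABO genotype from I^A I^B × I^A i: 1/4 I^A I^A, 1/4 I^A I^B, 1/4 I^A i, 1/4 I^B i.
Crossing each possibility with the mother I^A I^B and summing P(type AB): 1/4·1/2 + 1/4·1/2 + 1/4·1/4 + 1/4·1/4 = 3/8.
Similarly for Rh via the father's Rh distribution: P(Rh+) = 1/2.
Independent loci: 3/8 × 1/2 = 3/16.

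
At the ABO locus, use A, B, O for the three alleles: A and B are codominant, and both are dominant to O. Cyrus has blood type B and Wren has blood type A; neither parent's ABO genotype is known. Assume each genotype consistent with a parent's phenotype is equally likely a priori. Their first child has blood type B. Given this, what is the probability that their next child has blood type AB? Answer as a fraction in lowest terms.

Possible genotypes: Cyrus ∈ {BB, BO}; Wren ∈ {AA, AO}.
Weight each parental genotype pair by prior × P(type-B child):
  BB × AO: posterior weight 2/3; P(next child type AB) = 1/2.
  BO × AO: posterior weight 1/3; P(next child type AB) = 1/4.
Weighted sum = 5/12.

5/12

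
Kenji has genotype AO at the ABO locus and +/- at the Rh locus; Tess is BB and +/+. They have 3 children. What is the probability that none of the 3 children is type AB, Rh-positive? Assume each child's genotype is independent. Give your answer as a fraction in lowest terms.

1/8

ABO cross AO × BB → 1/2 B, 1/2 AB.
Rh cross +/- × +/+ → 1 Rh+; so P(type AB, Rh-positive) = 1/2 × 1 = 1/2 per child.
P(not type AB, Rh-positive) = 1/2 for one child; (1/2)^3 = 1/8.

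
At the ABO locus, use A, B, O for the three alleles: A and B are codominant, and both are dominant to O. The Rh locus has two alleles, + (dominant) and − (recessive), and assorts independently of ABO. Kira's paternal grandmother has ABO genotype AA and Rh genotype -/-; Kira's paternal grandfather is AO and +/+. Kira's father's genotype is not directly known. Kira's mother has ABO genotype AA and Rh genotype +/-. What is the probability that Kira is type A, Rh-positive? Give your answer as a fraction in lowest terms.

Kira's father's ABO genotype from AA × AO: 1/2 AA, 1/2 AO.
Crossing each possibility with the mother AA and summing P(type A): 1/2·1 + 1/2·1 = 1.
Similarly for Rh via the father's Rh distribution: P(Rh+) = 3/4.
Independent loci: 1 × 3/4 = 3/4.

3/4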